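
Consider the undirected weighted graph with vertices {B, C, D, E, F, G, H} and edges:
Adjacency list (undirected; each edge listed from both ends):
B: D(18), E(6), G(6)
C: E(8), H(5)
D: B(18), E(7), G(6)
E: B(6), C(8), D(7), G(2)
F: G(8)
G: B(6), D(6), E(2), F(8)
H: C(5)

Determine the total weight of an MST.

35

Sort edges by weight, then run Kruskal:
E-G (2): add. Components now {B} {C} {D} {E,G} {F} {H}
C-H (5): add. Components now {B} {C,H} {D} {E,G} {F}
B-E (6): add. Components now {B,E,G} {C,H} {D} {F}
B-G (6): skip — B and G already connected.
D-G (6): add. Components now {B,D,E,G} {C,H} {F}
D-E (7): skip — D and E already connected.
C-E (8): add. Components now {B,C,D,E,G,H} {F}
F-G (8): add. Components now {B,C,D,E,F,G,H}
MST edges: E-G, C-H, B-E, D-G, C-E, F-G; total weight 2+5+6+6+8+8 = 35.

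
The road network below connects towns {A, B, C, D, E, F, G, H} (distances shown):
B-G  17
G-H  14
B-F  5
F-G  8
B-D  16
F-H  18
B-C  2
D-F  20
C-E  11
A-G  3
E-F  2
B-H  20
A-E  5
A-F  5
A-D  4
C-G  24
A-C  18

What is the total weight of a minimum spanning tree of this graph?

Kruskal: consider edges lightest-first.
B-C (2): add — endpoints in different components.
E-F (2): add — endpoints in different components.
A-G (3): add — endpoints in different components.
A-D (4): add — endpoints in different components.
A-E (5): add — endpoints in different components.
A-F (5): skip — A and F already connected.
B-F (5): add — endpoints in different components.
F-G (8): skip — F and G already connected.
C-E (11): skip — C and E already connected.
G-H (14): add — endpoints in different components.
MST edges: B-C, E-F, A-G, A-D, A-E, B-F, G-H; total weight 2+2+3+4+5+5+14 = 35.

35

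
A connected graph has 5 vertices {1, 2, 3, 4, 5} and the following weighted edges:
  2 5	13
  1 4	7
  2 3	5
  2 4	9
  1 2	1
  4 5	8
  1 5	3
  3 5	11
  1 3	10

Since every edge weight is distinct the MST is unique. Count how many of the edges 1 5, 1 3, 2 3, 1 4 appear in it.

3

Sort edges by weight, then run Kruskal:
1 2 (1): add. Components now {1,2} {3} {4} {5}
1 5 (3): add. Components now {1,2,5} {3} {4}
2 3 (5): add. Components now {1,2,3,5} {4}
1 4 (7): add. Components now {1,2,3,4,5}
MST edge set: {1 2, 1 5, 2 3, 1 4}.
Of the listed edges, {1 5, 2 3, 1 4} are in the MST → 3.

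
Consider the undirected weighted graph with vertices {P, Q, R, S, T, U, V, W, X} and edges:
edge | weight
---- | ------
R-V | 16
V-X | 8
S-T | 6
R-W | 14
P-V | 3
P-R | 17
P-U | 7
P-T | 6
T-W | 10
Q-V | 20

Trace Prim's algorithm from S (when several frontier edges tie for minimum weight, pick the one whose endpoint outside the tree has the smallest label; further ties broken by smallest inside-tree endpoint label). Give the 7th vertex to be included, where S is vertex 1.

W

Prim's algorithm from S:
Step 1: cheapest edge leaving the tree is S-T (6); add T.
Step 2: cheapest edge leaving the tree is P-T (6); add P.
Step 3: cheapest edge leaving the tree is P-V (3); add V.
Step 4: cheapest edge leaving the tree is P-U (7); add U.
Step 5: cheapest edge leaving the tree is V-X (8); add X.
Step 6: cheapest edge leaving the tree is T-W (10); add W.
Step 7: cheapest edge leaving the tree is R-W (14); add R.
Step 8: cheapest edge leaving the tree is Q-V (20); add Q.
Vertex order: S, T, P, V, U, X, W, R, Q. The 7th vertex is W.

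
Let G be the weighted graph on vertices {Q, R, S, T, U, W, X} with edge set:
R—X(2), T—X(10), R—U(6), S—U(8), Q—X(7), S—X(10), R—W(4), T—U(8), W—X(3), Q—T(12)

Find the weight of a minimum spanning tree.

Kruskal's algorithm — process edges by increasing weight (ties by edge label):
R—X (2): add — endpoints in different components.
W—X (3): add — endpoints in different components.
R—W (4): skip — W and R already connected.
R—U (6): add — endpoints in different components.
Q—X (7): add — endpoints in different components.
S—U (8): add — endpoints in different components.
T—U (8): add — endpoints in different components.
MST edges: R—X, W—X, R—U, Q—X, S—U, T—U; total weight 2+3+6+7+8+8 = 34.

34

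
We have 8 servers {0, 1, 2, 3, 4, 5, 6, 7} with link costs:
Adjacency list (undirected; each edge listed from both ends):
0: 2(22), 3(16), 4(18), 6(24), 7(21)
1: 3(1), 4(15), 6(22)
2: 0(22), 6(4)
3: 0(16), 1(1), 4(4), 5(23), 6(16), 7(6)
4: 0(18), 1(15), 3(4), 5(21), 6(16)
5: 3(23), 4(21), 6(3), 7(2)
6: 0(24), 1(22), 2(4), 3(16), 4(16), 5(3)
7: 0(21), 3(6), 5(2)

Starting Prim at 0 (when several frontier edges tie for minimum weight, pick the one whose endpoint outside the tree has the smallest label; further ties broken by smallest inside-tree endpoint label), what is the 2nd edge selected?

1-3

Prim's algorithm from 0:
Step 1: cheapest edge leaving the tree is 0-3 (16); add 3.
Step 2: cheapest edge leaving the tree is 1-3 (1); add 1.
Step 3: cheapest edge leaving the tree is 3-4 (4); add 4.
Step 4: cheapest edge leaving the tree is 3-7 (6); add 7.
Step 5: cheapest edge leaving the tree is 5-7 (2); add 5.
Step 6: cheapest edge leaving the tree is 5-6 (3); add 6.
Step 7: cheapest edge leaving the tree is 2-6 (4); add 2.
The 2nd edge added is 1-3.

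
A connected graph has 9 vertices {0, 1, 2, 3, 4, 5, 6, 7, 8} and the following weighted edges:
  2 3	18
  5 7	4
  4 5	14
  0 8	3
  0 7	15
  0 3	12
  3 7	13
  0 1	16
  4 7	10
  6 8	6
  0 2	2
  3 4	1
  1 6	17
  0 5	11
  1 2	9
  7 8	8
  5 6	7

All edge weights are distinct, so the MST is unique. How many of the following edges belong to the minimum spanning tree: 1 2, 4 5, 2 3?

1

Sort edges by weight, then run Kruskal:
3 4 (1): add — endpoints in different components.
0 2 (2): add — endpoints in different components.
0 8 (3): add — endpoints in different components.
5 7 (4): add — endpoints in different components.
6 8 (6): add — endpoints in different components.
5 6 (7): add — endpoints in different components.
7 8 (8): skip — 7 and 8 already connected.
1 2 (9): add — endpoints in different components.
4 7 (10): add — endpoints in different components.
MST edge set: {3 4, 0 2, 0 8, 5 7, 6 8, 5 6, 1 2, 4 7}.
Of the listed edges, {1 2} are in the MST → 1.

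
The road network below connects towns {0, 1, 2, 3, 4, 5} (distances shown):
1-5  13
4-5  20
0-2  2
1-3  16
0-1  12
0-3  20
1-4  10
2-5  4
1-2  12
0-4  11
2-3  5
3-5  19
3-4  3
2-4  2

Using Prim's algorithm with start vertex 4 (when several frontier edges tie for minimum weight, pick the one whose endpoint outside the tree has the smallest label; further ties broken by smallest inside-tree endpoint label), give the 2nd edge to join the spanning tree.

Prim, starting at 4.
Step 1: frontier [2-4 2, 3-4 3, 1-4 10, 0-4 11, 4-5 20] → take 2-4 (2); add 2.
Step 2: frontier [0-2 2, 2-5 4, 2-3 5, 1-2 12, 3-4 3, 1-4 10, 0-4 11, 4-5 20] → take 0-2 (2); add 0.
Step 3: frontier [0-1 12, 0-3 20, 2-5 4, 2-3 5, 1-2 12, 3-4 3, 1-4 10, 4-5 20] → take 3-4 (3); add 3.
Step 4: frontier [0-1 12, 2-5 4, 1-2 12, 1-3 16, 3-5 19, 1-4 10, 4-5 20] → take 2-5 (4); add 5.
Step 5: frontier [0-1 12, 1-2 12, 1-3 16, 1-4 10, 1-5 13] → take 1-4 (10); add 1.
The 2nd edge added is 0-2.

0-2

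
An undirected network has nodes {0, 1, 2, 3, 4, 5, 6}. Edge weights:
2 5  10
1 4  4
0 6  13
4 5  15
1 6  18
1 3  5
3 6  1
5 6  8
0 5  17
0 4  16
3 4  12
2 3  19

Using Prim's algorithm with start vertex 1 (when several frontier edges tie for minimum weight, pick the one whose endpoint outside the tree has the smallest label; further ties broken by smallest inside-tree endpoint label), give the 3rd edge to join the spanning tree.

3-6

Prim's algorithm from 1:
Step 1: frontier [1 4 4, 1 3 5, 1 6 18] → take 1 4 (4); add 4.
Step 2: frontier [1 3 5, 1 6 18, 3 4 12, 4 5 15, 0 4 16] → take 1 3 (5); add 3.
Step 3: frontier [1 6 18, 3 6 1, 2 3 19, 4 5 15, 0 4 16] → take 3 6 (1); add 6.
Step 4: frontier [2 3 19, 4 5 15, 0 4 16, 5 6 8, 0 6 13] → take 5 6 (8); add 5.
Step 5: frontier [2 3 19, 0 4 16, 2 5 10, 0 5 17, 0 6 13] → take 2 5 (10); add 2.
Step 6: frontier [0 4 16, 0 5 17, 0 6 13] → take 0 6 (13); add 0.
The 3rd edge added is 3 6.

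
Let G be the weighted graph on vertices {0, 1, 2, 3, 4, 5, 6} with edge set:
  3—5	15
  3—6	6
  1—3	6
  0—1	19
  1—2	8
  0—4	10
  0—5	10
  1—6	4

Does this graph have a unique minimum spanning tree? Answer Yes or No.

No

Sort edges by weight, then run Kruskal:
1—6 (4): add — endpoints in different components.
1—3 (6): add — endpoints in different components.
3—6 (6): skip — 3 and 6 already connected.
1—2 (8): add — endpoints in different components.
0—4 (10): add — endpoints in different components.
0—5 (10): add — endpoints in different components.
3—5 (15): add — endpoints in different components.
Non-tree edge 3—6 has weight 6, equal to the heaviest edge on its tree cycle — swapping gives another MST of the same weight. Not unique.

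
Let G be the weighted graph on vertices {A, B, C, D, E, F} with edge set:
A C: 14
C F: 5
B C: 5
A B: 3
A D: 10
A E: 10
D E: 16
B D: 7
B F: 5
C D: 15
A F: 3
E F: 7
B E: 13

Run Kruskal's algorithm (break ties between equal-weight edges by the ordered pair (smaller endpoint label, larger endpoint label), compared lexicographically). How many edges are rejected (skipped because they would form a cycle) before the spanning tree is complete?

Sort edges by weight, then run Kruskal:
A B (3): add. Components now {A,B} {C} {D} {E} {F}
A F (3): add. Components now {A,B,F} {C} {D} {E}
B C (5): add. Components now {A,B,C,F} {D} {E}
B F (5): skip — B and F already connected.
C F (5): skip — C and F already connected.
B D (7): add. Components now {A,B,C,D,F} {E}
E F (7): add. Components now {A,B,C,D,E,F}
Edges rejected before the tree was complete: 2.

2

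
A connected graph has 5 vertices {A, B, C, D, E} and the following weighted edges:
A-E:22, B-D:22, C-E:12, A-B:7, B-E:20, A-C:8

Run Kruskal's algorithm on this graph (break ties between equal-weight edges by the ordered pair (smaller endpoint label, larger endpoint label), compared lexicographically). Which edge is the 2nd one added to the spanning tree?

A-C

Kruskal: consider edges lightest-first.
A-B (7): add — endpoints in different components.
A-C (8): add — endpoints in different components.
C-E (12): add — endpoints in different components.
B-E (20): skip — B and E already connected.
A-E (22): skip — A and E already connected.
B-D (22): add — endpoints in different components.
The 2nd edge added is A-C.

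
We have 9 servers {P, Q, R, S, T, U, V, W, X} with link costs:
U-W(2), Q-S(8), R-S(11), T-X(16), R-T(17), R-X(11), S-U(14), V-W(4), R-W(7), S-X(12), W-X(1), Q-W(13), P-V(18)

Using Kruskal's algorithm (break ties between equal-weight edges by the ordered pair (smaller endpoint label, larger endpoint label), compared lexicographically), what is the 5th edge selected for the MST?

Q-S

Kruskal: consider edges lightest-first.
W-X (1): add — endpoints in different components.
U-W (2): add — endpoints in different components.
V-W (4): add — endpoints in different components.
R-W (7): add — endpoints in different components.
Q-S (8): add — endpoints in different components.
R-S (11): add — endpoints in different components.
R-X (11): skip — X and R already connected.
S-X (12): skip — X and S already connected.
Q-W (13): skip — Q and W already connected.
S-U (14): skip — U and S already connected.
T-X (16): add — endpoints in different components.
R-T (17): skip — R and T already connected.
P-V (18): add — endpoints in different components.
The 5th edge added is Q-S.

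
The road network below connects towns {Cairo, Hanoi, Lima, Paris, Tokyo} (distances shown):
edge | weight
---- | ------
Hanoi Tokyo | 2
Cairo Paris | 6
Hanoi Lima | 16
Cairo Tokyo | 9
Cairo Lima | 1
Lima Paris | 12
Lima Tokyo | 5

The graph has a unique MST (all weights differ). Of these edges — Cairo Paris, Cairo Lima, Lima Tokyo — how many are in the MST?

3

Sort edges by weight, then run Kruskal:
Cairo Lima (1): add — endpoints in different components.
Hanoi Tokyo (2): add — endpoints in different components.
Lima Tokyo (5): add — endpoints in different components.
Cairo Paris (6): add — endpoints in different components.
MST edge set: {Cairo Lima, Hanoi Tokyo, Lima Tokyo, Cairo Paris}.
Of the listed edges, {Cairo Paris, Cairo Lima, Lima Tokyo} are in the MST → 3.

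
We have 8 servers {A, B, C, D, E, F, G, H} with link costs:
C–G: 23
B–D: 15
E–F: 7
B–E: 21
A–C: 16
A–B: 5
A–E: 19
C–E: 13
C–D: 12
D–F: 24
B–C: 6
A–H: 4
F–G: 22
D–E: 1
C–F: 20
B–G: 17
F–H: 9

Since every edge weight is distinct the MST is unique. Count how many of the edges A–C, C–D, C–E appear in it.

Kruskal's algorithm — process edges by increasing weight (ties by edge label):
D–E (1): add — endpoints in different components.
A–H (4): add — endpoints in different components.
A–B (5): add — endpoints in different components.
B–C (6): add — endpoints in different components.
E–F (7): add — endpoints in different components.
F–H (9): add — endpoints in different components.
C–D (12): skip — C and D already connected.
C–E (13): skip — C and E already connected.
B–D (15): skip — B and D already connected.
A–C (16): skip — A and C already connected.
B–G (17): add — endpoints in different components.
MST edge set: {D–E, A–H, A–B, B–C, E–F, F–H, B–G}.
Of the listed edges, {} are in the MST → 0.

0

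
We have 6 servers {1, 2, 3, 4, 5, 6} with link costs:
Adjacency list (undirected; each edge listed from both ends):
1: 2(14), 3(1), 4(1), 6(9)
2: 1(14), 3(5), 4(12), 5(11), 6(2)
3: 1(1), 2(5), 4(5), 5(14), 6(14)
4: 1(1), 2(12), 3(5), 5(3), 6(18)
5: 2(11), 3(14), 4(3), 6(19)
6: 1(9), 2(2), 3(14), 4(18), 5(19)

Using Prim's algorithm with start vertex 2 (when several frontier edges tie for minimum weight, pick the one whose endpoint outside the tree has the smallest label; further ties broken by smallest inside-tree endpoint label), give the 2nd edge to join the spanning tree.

2-3

Prim's algorithm from 2:
Step 1: frontier [2–6 2, 2–3 5, 2–5 11, 2–4 12, 1–2 14] → take 2–6 (2); add 6.
Step 2: frontier [2–3 5, 2–5 11, 2–4 12, 1–2 14, 1–6 9, 3–6 14, 4–6 18, 5–6 19] → take 2–3 (5); add 3.
Step 3: frontier [2–5 11, 2–4 12, 1–2 14, 1–3 1, 3–4 5, 3–5 14, 1–6 9, 4–6 18, 5–6 19] → take 1–3 (1); add 1.
Step 4: frontier [1–4 1, 2–5 11, 2–4 12, 3–4 5, 3–5 14, 4–6 18, 5–6 19] → take 1–4 (1); add 4.
Step 5: frontier [2–5 11, 3–5 14, 4–5 3, 5–6 19] → take 4–5 (3); add 5.
The 2nd edge added is 2–3.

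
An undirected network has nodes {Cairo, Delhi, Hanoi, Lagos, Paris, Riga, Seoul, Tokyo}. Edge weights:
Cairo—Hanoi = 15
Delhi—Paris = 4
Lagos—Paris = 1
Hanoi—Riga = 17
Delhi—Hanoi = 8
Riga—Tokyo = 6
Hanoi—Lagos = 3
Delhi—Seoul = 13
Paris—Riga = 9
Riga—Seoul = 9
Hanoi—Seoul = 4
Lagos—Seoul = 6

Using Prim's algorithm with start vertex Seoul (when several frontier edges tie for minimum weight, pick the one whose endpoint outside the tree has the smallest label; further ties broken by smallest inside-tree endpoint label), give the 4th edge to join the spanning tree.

Grow the tree from Seoul using Prim:
Step 1: frontier [Hanoi—Seoul 4, Lagos—Seoul 6, Riga—Seoul 9, Delhi—Seoul 13] → take Hanoi—Seoul (4); add Hanoi.
Step 2: frontier [Hanoi—Lagos 3, Delhi—Hanoi 8, Cairo—Hanoi 15, Hanoi—Riga 17, Lagos—Seoul 6, Riga—Seoul 9, Delhi—Seoul 13] → take Hanoi—Lagos (3); add Lagos.
Step 3: frontier [Delhi—Hanoi 8, Cairo—Hanoi 15, Hanoi—Riga 17, Lagos—Paris 1, Riga—Seoul 9, Delhi—Seoul 13] → take Lagos—Paris (1); add Paris.
Step 4: frontier [Delhi—Hanoi 8, Cairo—Hanoi 15, Hanoi—Riga 17, Delhi—Paris 4, Paris—Riga 9, Riga—Seoul 9, Delhi—Seoul 13] → take Delhi—Paris (4); add Delhi.
Step 5: frontier [Cairo—Hanoi 15, Hanoi—Riga 17, Paris—Riga 9, Riga—Seoul 9] → take Paris—Riga (9); add Riga.
Step 6: frontier [Cairo—Hanoi 15, Riga—Tokyo 6] → take Riga—Tokyo (6); add Tokyo.
Step 7: frontier [Cairo—Hanoi 15] → take Cairo—Hanoi (15); add Cairo.
The 4th edge added is Delhi—Paris.

Delhi-Paris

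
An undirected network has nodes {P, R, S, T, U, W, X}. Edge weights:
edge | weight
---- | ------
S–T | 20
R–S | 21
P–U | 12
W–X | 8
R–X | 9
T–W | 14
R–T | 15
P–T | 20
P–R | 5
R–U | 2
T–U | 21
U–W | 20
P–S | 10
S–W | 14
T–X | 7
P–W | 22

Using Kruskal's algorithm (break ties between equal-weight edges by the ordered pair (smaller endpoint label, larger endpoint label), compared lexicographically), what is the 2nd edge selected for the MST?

P-R

Kruskal: consider edges lightest-first.
R–U (2): add. Components now {R,U} {S} {X} {T} {P} {W}
P–R (5): add. Components now {P,R,U} {S} {X} {T} {W}
T–X (7): add. Components now {P,R,U} {S} {T,X} {W}
W–X (8): add. Components now {P,R,U} {S} {T,W,X}
R–X (9): add. Components now {P,R,T,U,W,X} {S}
P–S (10): add. Components now {P,R,S,T,U,W,X}
The 2nd edge added is P–R.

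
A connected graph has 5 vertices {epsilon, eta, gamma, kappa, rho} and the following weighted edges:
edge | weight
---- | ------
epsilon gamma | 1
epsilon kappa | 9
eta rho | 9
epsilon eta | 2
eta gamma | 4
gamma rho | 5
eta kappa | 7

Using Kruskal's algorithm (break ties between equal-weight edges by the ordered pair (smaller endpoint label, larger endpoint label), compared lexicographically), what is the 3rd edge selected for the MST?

Sort edges by weight, then run Kruskal:
epsilon gamma (1): add. Components now {rho} {epsilon,gamma} {eta} {kappa}
epsilon eta (2): add. Components now {rho} {epsilon,eta,gamma} {kappa}
eta gamma (4): skip — gamma and eta already connected.
gamma rho (5): add. Components now {epsilon,eta,gamma,rho} {kappa}
eta kappa (7): add. Components now {epsilon,eta,gamma,kappa,rho}
The 3rd edge added is gamma rho.

gamma-rho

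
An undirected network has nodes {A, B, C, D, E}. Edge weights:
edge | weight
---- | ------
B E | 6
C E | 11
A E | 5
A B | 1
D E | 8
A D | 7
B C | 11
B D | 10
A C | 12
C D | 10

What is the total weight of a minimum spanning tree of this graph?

Sort edges by weight, then run Kruskal:
A B (1): add. Components now {A,B} {C} {D} {E}
A E (5): add. Components now {A,B,E} {C} {D}
B E (6): skip — B and E already connected.
A D (7): add. Components now {A,B,D,E} {C}
D E (8): skip — D and E already connected.
B D (10): skip — B and D already connected.
C D (10): add. Components now {A,B,C,D,E}
MST edges: A B, A E, A D, C D; total weight 1+5+7+10 = 23.

23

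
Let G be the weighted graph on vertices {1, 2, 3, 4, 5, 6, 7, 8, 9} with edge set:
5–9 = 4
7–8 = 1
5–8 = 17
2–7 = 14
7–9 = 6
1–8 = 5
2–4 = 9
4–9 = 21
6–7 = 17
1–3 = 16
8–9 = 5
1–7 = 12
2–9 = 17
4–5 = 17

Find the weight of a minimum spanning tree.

71

Kruskal: consider edges lightest-first.
7–8 (1): add — endpoints in different components.
5–9 (4): add — endpoints in different components.
1–8 (5): add — endpoints in different components.
8–9 (5): add — endpoints in different components.
7–9 (6): skip — 7 and 9 already connected.
2–4 (9): add — endpoints in different components.
1–7 (12): skip — 1 and 7 already connected.
2–7 (14): add — endpoints in different components.
1–3 (16): add — endpoints in different components.
2–9 (17): skip — 2 and 9 already connected.
4–5 (17): skip — 4 and 5 already connected.
5–8 (17): skip — 5 and 8 already connected.
6–7 (17): add — endpoints in different components.
MST edges: 7–8, 5–9, 1–8, 8–9, 2–4, 2–7, 1–3, 6–7; total weight 1+4+5+5+9+14+16+17 = 71.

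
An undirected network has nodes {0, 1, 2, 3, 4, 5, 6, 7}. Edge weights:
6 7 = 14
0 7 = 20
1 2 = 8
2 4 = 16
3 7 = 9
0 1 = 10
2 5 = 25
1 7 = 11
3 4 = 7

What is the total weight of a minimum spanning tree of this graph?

Sort edges by weight, then run Kruskal:
3 4 (7): add — endpoints in different components.
1 2 (8): add — endpoints in different components.
3 7 (9): add — endpoints in different components.
0 1 (10): add — endpoints in different components.
1 7 (11): add — endpoints in different components.
6 7 (14): add — endpoints in different components.
2 4 (16): skip — 2 and 4 already connected.
0 7 (20): skip — 0 and 7 already connected.
2 5 (25): add — endpoints in different components.
MST edges: 3 4, 1 2, 3 7, 0 1, 1 7, 6 7, 2 5; total weight 7+8+9+10+11+14+25 = 84.

84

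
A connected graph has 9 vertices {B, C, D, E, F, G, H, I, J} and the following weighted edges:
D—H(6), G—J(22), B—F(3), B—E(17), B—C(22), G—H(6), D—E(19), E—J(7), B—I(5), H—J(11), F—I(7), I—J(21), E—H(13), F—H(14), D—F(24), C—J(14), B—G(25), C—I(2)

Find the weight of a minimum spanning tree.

Prim's algorithm from B:
Step 1: cheapest edge leaving the tree is B—F (3); add F.
Step 2: cheapest edge leaving the tree is B—I (5); add I.
Step 3: cheapest edge leaving the tree is C—I (2); add C.
Step 4: cheapest edge leaving the tree is F—H (14); add H.
Step 5: cheapest edge leaving the tree is D—H (6); add D.
Step 6: cheapest edge leaving the tree is G—H (6); add G.
Step 7: cheapest edge leaving the tree is H—J (11); add J.
Step 8: cheapest edge leaving the tree is E—J (7); add E.
MST edges: B—F, B—I, C—I, F—H, D—H, G—H, H—J, E—J; total weight 3+5+2+14+6+6+11+7 = 54.

54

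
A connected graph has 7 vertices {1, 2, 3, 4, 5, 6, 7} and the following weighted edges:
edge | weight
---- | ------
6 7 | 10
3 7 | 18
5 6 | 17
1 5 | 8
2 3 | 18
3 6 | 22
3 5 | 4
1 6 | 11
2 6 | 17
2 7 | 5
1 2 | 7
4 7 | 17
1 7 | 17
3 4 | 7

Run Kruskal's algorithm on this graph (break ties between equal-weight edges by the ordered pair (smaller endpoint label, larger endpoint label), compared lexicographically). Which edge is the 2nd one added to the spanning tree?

2-7

Kruskal's algorithm — process edges by increasing weight (ties by edge label):
3 5 (4): add. Components now {1} {2} {3,5} {4} {6} {7}
2 7 (5): add. Components now {1} {2,7} {3,5} {4} {6}
1 2 (7): add. Components now {1,2,7} {3,5} {4} {6}
3 4 (7): add. Components now {1,2,7} {3,4,5} {6}
1 5 (8): add. Components now {1,2,3,4,5,7} {6}
6 7 (10): add. Components now {1,2,3,4,5,6,7}
The 2nd edge added is 2 7.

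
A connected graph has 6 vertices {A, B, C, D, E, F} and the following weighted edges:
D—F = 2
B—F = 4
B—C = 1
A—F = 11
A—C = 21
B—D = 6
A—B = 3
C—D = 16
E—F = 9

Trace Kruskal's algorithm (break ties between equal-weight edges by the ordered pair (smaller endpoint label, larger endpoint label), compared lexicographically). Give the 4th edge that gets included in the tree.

B-F

Kruskal: consider edges lightest-first.
B—C (1): add — endpoints in different components.
D—F (2): add — endpoints in different components.
A—B (3): add — endpoints in different components.
B—F (4): add — endpoints in different components.
B—D (6): skip — B and D already connected.
E—F (9): add — endpoints in different components.
The 4th edge added is B—F.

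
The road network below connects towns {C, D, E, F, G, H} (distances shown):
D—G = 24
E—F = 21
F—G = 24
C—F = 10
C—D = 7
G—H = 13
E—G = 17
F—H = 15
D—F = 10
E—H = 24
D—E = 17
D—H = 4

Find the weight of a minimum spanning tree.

51

Kruskal's algorithm — process edges by increasing weight (ties by edge label):
D—H (4): add — endpoints in different components.
C—D (7): add — endpoints in different components.
C—F (10): add — endpoints in different components.
D—F (10): skip — D and F already connected.
G—H (13): add — endpoints in different components.
F—H (15): skip — F and H already connected.
D—E (17): add — endpoints in different components.
MST edges: D—H, C—D, C—F, G—H, D—E; total weight 4+7+10+13+17 = 51.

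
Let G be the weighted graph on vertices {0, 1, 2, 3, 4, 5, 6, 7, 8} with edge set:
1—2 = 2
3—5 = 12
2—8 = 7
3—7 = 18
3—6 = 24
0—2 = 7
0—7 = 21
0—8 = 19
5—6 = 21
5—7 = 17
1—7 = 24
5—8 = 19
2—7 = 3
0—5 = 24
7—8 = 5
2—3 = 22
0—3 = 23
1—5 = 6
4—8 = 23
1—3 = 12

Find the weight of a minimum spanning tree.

Kruskal's algorithm — process edges by increasing weight (ties by edge label):
1—2 (2): add — endpoints in different components.
2—7 (3): add — endpoints in different components.
7—8 (5): add — endpoints in different components.
1—5 (6): add — endpoints in different components.
0—2 (7): add — endpoints in different components.
2—8 (7): skip — 2 and 8 already connected.
1—3 (12): add — endpoints in different components.
3—5 (12): skip — 3 and 5 already connected.
5—7 (17): skip — 5 and 7 already connected.
3—7 (18): skip — 3 and 7 already connected.
0—8 (19): skip — 0 and 8 already connected.
5—8 (19): skip — 5 and 8 already connected.
0—7 (21): skip — 0 and 7 already connected.
5—6 (21): add — endpoints in different components.
2—3 (22): skip — 2 and 3 already connected.
0—3 (23): skip — 0 and 3 already connected.
4—8 (23): add — endpoints in different components.
MST edges: 1—2, 2—7, 7—8, 1—5, 0—2, 1—3, 5—6, 4—8; total weight 2+3+5+6+7+12+21+23 = 79.

79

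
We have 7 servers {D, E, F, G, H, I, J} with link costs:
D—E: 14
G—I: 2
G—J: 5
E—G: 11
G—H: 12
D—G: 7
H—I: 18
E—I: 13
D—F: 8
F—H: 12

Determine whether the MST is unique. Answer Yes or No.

No

Kruskal: consider edges lightest-first.
G—I (2): add — endpoints in different components.
G—J (5): add — endpoints in different components.
D—G (7): add — endpoints in different components.
D—F (8): add — endpoints in different components.
E—G (11): add — endpoints in different components.
F—H (12): add — endpoints in different components.
Non-tree edge G—H has weight 12, equal to the heaviest edge on its tree cycle — swapping gives another MST of the same weight. Not unique.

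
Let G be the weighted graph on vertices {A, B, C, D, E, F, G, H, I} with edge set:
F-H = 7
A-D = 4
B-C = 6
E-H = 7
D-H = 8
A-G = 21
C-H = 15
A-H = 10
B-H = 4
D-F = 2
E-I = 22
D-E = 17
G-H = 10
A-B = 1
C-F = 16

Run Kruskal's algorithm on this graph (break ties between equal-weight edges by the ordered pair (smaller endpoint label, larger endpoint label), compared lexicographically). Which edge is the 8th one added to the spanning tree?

Kruskal's algorithm — process edges by increasing weight (ties by edge label):
A-B (1): add — endpoints in different components.
D-F (2): add — endpoints in different components.
A-D (4): add — endpoints in different components.
B-H (4): add — endpoints in different components.
B-C (6): add — endpoints in different components.
E-H (7): add — endpoints in different components.
F-H (7): skip — F and H already connected.
D-H (8): skip — D and H already connected.
A-H (10): skip — A and H already connected.
G-H (10): add — endpoints in different components.
C-H (15): skip — C and H already connected.
C-F (16): skip — C and F already connected.
D-E (17): skip — D and E already connected.
A-G (21): skip — A and G already connected.
E-I (22): add — endpoints in different components.
The 8th edge added is E-I.

E-I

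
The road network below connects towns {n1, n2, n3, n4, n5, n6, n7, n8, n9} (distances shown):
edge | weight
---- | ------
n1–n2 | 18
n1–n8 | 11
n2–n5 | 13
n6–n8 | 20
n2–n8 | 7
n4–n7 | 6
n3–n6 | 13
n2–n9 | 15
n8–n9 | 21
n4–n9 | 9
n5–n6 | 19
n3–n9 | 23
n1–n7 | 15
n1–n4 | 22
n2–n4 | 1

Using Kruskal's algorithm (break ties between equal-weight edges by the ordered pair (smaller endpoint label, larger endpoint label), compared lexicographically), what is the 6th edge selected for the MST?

Kruskal's algorithm — process edges by increasing weight (ties by edge label):
n2–n4 (1): add — endpoints in different components.
n4–n7 (6): add — endpoints in different components.
n2–n8 (7): add — endpoints in different components.
n4–n9 (9): add — endpoints in different components.
n1–n8 (11): add — endpoints in different components.
n2–n5 (13): add — endpoints in different components.
n3–n6 (13): add — endpoints in different components.
n1–n7 (15): skip — n7 and n1 already connected.
n2–n9 (15): skip — n2 and n9 already connected.
n1–n2 (18): skip — n2 and n1 already connected.
n5–n6 (19): add — endpoints in different components.
The 6th edge added is n2–n5.

n2-n5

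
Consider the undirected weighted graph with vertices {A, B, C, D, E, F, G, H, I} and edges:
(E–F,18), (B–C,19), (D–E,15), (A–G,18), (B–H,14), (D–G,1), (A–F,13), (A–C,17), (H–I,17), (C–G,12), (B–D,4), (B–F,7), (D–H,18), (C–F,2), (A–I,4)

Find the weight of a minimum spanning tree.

Grow the tree from A using Prim:
Step 1: cheapest edge leaving the tree is A–I (4); add I.
Step 2: cheapest edge leaving the tree is A–F (13); add F.
Step 3: cheapest edge leaving the tree is C–F (2); add C.
Step 4: cheapest edge leaving the tree is B–F (7); add B.
Step 5: cheapest edge leaving the tree is B–D (4); add D.
Step 6: cheapest edge leaving the tree is D–G (1); add G.
Step 7: cheapest edge leaving the tree is B–H (14); add H.
Step 8: cheapest edge leaving the tree is D–E (15); add E.
MST edges: A–I, A–F, C–F, B–F, B–D, D–G, B–H, D–E; total weight 4+13+2+7+4+1+14+15 = 60.

60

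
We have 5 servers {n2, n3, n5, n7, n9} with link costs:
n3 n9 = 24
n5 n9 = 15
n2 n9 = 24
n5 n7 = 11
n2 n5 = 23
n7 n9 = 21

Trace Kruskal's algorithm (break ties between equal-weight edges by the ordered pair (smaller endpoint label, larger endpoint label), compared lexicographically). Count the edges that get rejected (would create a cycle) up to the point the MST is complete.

Kruskal: consider edges lightest-first.
n5 n7 (11): add. Components now {n5,n7} {n2} {n9} {n3}
n5 n9 (15): add. Components now {n5,n7,n9} {n2} {n3}
n7 n9 (21): skip — n9 and n7 already connected.
n2 n5 (23): add. Components now {n2,n5,n7,n9} {n3}
n2 n9 (24): skip — n2 and n9 already connected.
n3 n9 (24): add. Components now {n2,n3,n5,n7,n9}
Edges rejected before the tree was complete: 2.

2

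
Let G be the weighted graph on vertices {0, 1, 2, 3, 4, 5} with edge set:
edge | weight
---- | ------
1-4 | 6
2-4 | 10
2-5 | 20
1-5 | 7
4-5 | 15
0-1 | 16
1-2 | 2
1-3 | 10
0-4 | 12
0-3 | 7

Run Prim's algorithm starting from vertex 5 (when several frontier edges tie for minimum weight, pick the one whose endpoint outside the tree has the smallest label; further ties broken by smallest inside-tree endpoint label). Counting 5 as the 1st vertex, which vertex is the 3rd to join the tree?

2

Prim's algorithm from 5:
Step 1: frontier [1-5 7, 4-5 15, 2-5 20] → take 1-5 (7); add 1.
Step 2: frontier [1-2 2, 1-4 6, 1-3 10, 0-1 16, 4-5 15, 2-5 20] → take 1-2 (2); add 2.
Step 3: frontier [1-4 6, 1-3 10, 0-1 16, 2-4 10, 4-5 15] → take 1-4 (6); add 4.
Step 4: frontier [1-3 10, 0-1 16, 0-4 12] → take 1-3 (10); add 3.
Step 5: frontier [0-1 16, 0-3 7, 0-4 12] → take 0-3 (7); add 0.
Vertex order: 5, 1, 2, 4, 3, 0. The 3rd vertex is 2.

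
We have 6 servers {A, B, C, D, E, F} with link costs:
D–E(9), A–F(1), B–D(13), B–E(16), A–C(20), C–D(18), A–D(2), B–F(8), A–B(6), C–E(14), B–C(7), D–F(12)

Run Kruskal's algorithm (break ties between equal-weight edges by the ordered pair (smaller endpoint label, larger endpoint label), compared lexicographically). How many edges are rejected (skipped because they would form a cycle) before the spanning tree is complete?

1

Sort edges by weight, then run Kruskal:
A–F (1): add. Components now {A,F} {B} {C} {D} {E}
A–D (2): add. Components now {A,D,F} {B} {C} {E}
A–B (6): add. Components now {A,B,D,F} {C} {E}
B–C (7): add. Components now {A,B,C,D,F} {E}
B–F (8): skip — B and F already connected.
D–E (9): add. Components now {A,B,C,D,E,F}
Edges rejected before the tree was complete: 1.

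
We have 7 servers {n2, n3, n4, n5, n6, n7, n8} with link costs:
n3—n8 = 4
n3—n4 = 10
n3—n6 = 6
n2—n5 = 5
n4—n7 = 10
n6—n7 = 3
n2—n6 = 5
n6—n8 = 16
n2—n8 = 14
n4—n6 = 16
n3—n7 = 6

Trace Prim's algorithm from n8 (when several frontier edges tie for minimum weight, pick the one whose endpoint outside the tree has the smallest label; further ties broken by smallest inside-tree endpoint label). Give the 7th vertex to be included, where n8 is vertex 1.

n4

Prim's algorithm from n8:
Step 1: frontier [n3—n8 4, n2—n8 14, n6—n8 16] → take n3—n8 (4); add n3.
Step 2: frontier [n3—n6 6, n3—n7 6, n3—n4 10, n2—n8 14, n6—n8 16] → take n3—n6 (6); add n6.
Step 3: frontier [n3—n7 6, n3—n4 10, n6—n7 3, n2—n6 5, n4—n6 16, n2—n8 14] → take n6—n7 (3); add n7.
Step 4: frontier [n3—n4 10, n2—n6 5, n4—n6 16, n4—n7 10, n2—n8 14] → take n2—n6 (5); add n2.
Step 5: frontier [n2—n5 5, n3—n4 10, n4—n6 16, n4—n7 10] → take n2—n5 (5); add n5.
Step 6: frontier [n3—n4 10, n4—n6 16, n4—n7 10] → take n3—n4 (10); add n4.
Vertex order: n8, n3, n6, n7, n2, n5, n4. The 7th vertex is n4.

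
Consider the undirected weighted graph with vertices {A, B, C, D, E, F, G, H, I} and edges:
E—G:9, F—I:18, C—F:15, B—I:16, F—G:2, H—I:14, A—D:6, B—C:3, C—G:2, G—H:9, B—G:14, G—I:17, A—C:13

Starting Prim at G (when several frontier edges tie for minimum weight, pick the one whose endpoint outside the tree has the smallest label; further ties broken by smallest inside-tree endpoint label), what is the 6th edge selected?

Prim, starting at G.
Step 1: cheapest edge leaving the tree is C—G (2); add C.
Step 2: cheapest edge leaving the tree is F—G (2); add F.
Step 3: cheapest edge leaving the tree is B—C (3); add B.
Step 4: cheapest edge leaving the tree is E—G (9); add E.
Step 5: cheapest edge leaving the tree is G—H (9); add H.
Step 6: cheapest edge leaving the tree is A—C (13); add A.
Step 7: cheapest edge leaving the tree is A—D (6); add D.
Step 8: cheapest edge leaving the tree is H—I (14); add I.
The 6th edge added is A—C.

A-C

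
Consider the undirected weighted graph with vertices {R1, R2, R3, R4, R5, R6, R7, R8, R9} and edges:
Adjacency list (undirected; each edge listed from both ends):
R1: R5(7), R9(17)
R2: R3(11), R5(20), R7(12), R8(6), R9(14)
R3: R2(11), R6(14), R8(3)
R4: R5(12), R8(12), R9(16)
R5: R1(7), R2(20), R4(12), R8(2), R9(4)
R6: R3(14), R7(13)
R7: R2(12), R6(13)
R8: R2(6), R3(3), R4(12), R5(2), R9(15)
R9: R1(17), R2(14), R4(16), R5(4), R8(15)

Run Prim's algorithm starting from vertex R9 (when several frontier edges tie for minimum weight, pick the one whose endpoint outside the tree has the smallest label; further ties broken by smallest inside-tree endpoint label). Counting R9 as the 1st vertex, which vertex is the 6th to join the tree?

Prim's algorithm from R9:
Step 1: cheapest edge leaving the tree is R5 R9 (4); add R5.
Step 2: cheapest edge leaving the tree is R5 R8 (2); add R8.
Step 3: cheapest edge leaving the tree is R3 R8 (3); add R3.
Step 4: cheapest edge leaving the tree is R2 R8 (6); add R2.
Step 5: cheapest edge leaving the tree is R1 R5 (7); add R1.
Step 6: cheapest edge leaving the tree is R4 R5 (12); add R4.
Step 7: cheapest edge leaving the tree is R2 R7 (12); add R7.
Step 8: cheapest edge leaving the tree is R6 R7 (13); add R6.
Vertex order: R9, R5, R8, R3, R2, R1, R4, R7, R6. The 6th vertex is R1.

R1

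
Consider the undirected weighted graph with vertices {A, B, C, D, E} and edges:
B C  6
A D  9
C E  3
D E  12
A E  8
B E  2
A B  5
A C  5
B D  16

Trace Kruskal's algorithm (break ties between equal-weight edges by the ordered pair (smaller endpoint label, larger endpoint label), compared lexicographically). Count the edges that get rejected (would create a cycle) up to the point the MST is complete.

Kruskal: consider edges lightest-first.
B E (2): add. Components now {A} {B,E} {C} {D}
C E (3): add. Components now {A} {B,C,E} {D}
A B (5): add. Components now {A,B,C,E} {D}
A C (5): skip — A and C already connected.
B C (6): skip — B and C already connected.
A E (8): skip — A and E already connected.
A D (9): add. Components now {A,B,C,D,E}
Edges rejected before the tree was complete: 3.

3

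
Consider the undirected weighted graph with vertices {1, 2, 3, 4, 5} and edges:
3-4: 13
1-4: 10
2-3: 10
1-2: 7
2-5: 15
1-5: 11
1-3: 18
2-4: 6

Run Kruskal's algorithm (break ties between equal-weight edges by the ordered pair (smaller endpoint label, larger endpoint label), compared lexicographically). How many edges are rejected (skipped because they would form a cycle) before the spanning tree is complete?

Sort edges by weight, then run Kruskal:
2-4 (6): add — endpoints in different components.
1-2 (7): add — endpoints in different components.
1-4 (10): skip — 1 and 4 already connected.
2-3 (10): add — endpoints in different components.
1-5 (11): add — endpoints in different components.
Edges rejected before the tree was complete: 1.

1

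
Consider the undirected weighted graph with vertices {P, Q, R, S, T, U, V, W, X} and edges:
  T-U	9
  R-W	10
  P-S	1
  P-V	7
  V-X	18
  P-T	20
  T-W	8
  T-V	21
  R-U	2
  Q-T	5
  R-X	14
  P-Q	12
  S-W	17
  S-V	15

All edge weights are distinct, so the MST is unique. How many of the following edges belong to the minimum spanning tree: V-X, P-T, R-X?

Kruskal's algorithm — process edges by increasing weight (ties by edge label):
P-S (1): add — endpoints in different components.
R-U (2): add — endpoints in different components.
Q-T (5): add — endpoints in different components.
P-V (7): add — endpoints in different components.
T-W (8): add — endpoints in different components.
T-U (9): add — endpoints in different components.
R-W (10): skip — R and W already connected.
P-Q (12): add — endpoints in different components.
R-X (14): add — endpoints in different components.
MST edge set: {P-S, R-U, Q-T, P-V, T-W, T-U, P-Q, R-X}.
Of the listed edges, {R-X} are in the MST → 1.

1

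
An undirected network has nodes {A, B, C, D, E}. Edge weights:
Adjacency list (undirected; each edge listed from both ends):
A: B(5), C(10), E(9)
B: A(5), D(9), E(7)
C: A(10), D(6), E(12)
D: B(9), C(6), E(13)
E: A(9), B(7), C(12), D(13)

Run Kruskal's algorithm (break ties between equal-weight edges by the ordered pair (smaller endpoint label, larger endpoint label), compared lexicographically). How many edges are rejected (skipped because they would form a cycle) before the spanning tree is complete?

Kruskal: consider edges lightest-first.
A B (5): add — endpoints in different components.
C D (6): add — endpoints in different components.
B E (7): add — endpoints in different components.
A E (9): skip — A and E already connected.
B D (9): add — endpoints in different components.
Edges rejected before the tree was complete: 1.

1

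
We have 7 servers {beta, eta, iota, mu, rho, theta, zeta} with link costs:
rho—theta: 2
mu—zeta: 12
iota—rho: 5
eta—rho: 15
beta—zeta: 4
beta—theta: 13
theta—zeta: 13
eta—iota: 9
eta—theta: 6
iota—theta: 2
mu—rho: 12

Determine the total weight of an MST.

38

Kruskal's algorithm — process edges by increasing weight (ties by edge label):
iota—theta (2): add. Components now {iota,theta} {mu} {rho} {eta} {zeta} {beta}
rho—theta (2): add. Components now {iota,rho,theta} {mu} {eta} {zeta} {beta}
beta—zeta (4): add. Components now {iota,rho,theta} {mu} {eta} {beta,zeta}
iota—rho (5): skip — iota and rho already connected.
eta—theta (6): add. Components now {eta,iota,rho,theta} {mu} {beta,zeta}
eta—iota (9): skip — iota and eta already connected.
mu—rho (12): add. Components now {eta,iota,mu,rho,theta} {beta,zeta}
mu—zeta (12): add. Components now {beta,eta,iota,mu,rho,theta,zeta}
MST edges: iota—theta, rho—theta, beta—zeta, eta—theta, mu—rho, mu—zeta; total weight 2+2+4+6+12+12 = 38.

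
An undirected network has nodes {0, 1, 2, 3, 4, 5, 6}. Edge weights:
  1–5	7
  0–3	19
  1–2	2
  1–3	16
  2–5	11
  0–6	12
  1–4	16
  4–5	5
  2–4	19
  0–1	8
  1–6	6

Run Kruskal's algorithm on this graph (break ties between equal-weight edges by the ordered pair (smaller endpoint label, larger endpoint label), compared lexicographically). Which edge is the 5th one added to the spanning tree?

0-1

Kruskal's algorithm — process edges by increasing weight (ties by edge label):
1–2 (2): add. Components now {0} {1,2} {3} {4} {5} {6}
4–5 (5): add. Components now {0} {1,2} {3} {4,5} {6}
1–6 (6): add. Components now {0} {1,2,6} {3} {4,5}
1–5 (7): add. Components now {0} {1,2,4,5,6} {3}
0–1 (8): add. Components now {0,1,2,4,5,6} {3}
2–5 (11): skip — 2 and 5 already connected.
0–6 (12): skip — 0 and 6 already connected.
1–3 (16): add. Components now {0,1,2,3,4,5,6}
The 5th edge added is 0–1.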